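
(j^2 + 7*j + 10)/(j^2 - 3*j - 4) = (j^2 + 7*j + 10)/(j^2 - 3*j - 4)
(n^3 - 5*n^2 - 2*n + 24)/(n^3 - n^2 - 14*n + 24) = (n^2 - 2*n - 8)/(n^2 + 2*n - 8)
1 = 1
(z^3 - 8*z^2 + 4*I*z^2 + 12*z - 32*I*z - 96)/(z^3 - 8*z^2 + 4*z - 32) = (z + 6*I)/(z + 2*I)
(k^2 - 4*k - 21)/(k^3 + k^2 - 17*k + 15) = (k^2 - 4*k - 21)/(k^3 + k^2 - 17*k + 15)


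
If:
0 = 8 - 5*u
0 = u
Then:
No Solution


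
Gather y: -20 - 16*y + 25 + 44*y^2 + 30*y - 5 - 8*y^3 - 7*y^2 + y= -8*y^3 + 37*y^2 + 15*y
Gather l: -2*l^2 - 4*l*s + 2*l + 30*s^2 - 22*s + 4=-2*l^2 + l*(2 - 4*s) + 30*s^2 - 22*s + 4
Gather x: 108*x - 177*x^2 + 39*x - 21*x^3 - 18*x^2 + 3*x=-21*x^3 - 195*x^2 + 150*x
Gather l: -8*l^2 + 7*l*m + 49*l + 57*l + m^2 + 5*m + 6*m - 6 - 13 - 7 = -8*l^2 + l*(7*m + 106) + m^2 + 11*m - 26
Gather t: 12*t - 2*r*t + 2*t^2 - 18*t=2*t^2 + t*(-2*r - 6)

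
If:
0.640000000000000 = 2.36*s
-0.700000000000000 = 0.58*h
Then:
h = -1.21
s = 0.27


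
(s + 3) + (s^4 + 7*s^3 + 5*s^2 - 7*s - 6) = s^4 + 7*s^3 + 5*s^2 - 6*s - 3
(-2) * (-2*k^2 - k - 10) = 4*k^2 + 2*k + 20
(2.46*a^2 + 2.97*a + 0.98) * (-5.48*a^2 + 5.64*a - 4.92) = -13.4808*a^4 - 2.4012*a^3 - 0.722799999999996*a^2 - 9.0852*a - 4.8216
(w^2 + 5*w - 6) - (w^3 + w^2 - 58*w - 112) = -w^3 + 63*w + 106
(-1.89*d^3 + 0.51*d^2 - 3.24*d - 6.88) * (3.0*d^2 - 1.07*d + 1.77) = -5.67*d^5 + 3.5523*d^4 - 13.611*d^3 - 16.2705*d^2 + 1.6268*d - 12.1776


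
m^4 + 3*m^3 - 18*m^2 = m^2*(m - 3)*(m + 6)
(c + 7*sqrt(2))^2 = c^2 + 14*sqrt(2)*c + 98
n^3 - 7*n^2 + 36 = (n - 6)*(n - 3)*(n + 2)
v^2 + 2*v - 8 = (v - 2)*(v + 4)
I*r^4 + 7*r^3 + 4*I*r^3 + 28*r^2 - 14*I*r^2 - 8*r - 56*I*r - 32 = (r + 4)*(r - 4*I)*(r - 2*I)*(I*r + 1)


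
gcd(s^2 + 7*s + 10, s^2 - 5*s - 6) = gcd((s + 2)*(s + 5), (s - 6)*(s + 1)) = 1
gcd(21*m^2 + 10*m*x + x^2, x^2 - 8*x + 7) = 1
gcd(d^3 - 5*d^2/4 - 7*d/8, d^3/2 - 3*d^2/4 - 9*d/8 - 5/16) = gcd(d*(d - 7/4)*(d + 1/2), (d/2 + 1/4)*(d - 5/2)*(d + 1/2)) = d + 1/2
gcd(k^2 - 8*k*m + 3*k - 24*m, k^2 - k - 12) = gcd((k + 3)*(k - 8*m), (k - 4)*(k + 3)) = k + 3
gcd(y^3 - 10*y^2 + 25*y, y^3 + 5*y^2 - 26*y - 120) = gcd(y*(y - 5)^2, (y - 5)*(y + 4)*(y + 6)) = y - 5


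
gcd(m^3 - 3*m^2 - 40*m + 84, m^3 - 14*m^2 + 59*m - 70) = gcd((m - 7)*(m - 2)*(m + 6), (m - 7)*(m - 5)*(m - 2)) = m^2 - 9*m + 14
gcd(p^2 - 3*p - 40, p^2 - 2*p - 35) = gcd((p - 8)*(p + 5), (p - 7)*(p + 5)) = p + 5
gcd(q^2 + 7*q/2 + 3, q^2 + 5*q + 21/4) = q + 3/2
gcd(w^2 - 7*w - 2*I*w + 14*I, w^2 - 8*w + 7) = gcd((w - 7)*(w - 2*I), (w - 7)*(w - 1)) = w - 7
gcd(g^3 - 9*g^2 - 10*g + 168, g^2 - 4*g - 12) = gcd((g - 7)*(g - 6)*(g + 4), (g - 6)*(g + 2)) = g - 6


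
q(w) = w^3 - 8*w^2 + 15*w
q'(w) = 3*w^2 - 16*w + 15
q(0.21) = 2.81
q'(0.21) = 11.77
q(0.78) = 7.31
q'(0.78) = 4.35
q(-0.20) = -3.33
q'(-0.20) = 18.32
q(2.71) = 1.80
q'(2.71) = -6.33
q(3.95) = -3.94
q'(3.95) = -1.39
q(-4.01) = -253.27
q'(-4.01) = 127.40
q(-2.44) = -98.76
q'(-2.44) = 71.90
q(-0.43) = -8.01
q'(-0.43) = 22.43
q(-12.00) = -3060.00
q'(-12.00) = 639.00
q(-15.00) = -5400.00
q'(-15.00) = 930.00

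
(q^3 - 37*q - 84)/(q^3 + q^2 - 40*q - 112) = (q + 3)/(q + 4)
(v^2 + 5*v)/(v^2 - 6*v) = (v + 5)/(v - 6)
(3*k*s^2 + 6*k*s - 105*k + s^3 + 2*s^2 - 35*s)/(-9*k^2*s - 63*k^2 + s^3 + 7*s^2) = (s - 5)/(-3*k + s)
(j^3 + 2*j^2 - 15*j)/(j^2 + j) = (j^2 + 2*j - 15)/(j + 1)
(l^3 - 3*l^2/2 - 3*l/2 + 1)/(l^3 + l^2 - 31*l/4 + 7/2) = 2*(l + 1)/(2*l + 7)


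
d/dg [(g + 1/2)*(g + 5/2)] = 2*g + 3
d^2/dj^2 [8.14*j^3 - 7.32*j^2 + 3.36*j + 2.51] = 48.84*j - 14.64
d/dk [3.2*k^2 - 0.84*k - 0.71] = 6.4*k - 0.84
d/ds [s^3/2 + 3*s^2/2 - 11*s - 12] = 3*s^2/2 + 3*s - 11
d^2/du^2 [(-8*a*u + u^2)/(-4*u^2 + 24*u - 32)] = (4*a*u^3 - 96*a*u + 192*a - 3*u^3 + 12*u^2 - 32)/(u^6 - 18*u^5 + 132*u^4 - 504*u^3 + 1056*u^2 - 1152*u + 512)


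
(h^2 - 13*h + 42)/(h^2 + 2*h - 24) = (h^2 - 13*h + 42)/(h^2 + 2*h - 24)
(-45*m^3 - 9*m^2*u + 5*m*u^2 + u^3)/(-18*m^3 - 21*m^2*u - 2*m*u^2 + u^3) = (-15*m^2 + 2*m*u + u^2)/(-6*m^2 - 5*m*u + u^2)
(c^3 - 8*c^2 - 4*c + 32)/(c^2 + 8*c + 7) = (c^3 - 8*c^2 - 4*c + 32)/(c^2 + 8*c + 7)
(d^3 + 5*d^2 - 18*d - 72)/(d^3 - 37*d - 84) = (d^2 + 2*d - 24)/(d^2 - 3*d - 28)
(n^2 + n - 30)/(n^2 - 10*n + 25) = (n + 6)/(n - 5)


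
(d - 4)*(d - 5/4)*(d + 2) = d^3 - 13*d^2/4 - 11*d/2 + 10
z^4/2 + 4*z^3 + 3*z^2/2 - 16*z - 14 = (z/2 + 1/2)*(z - 2)*(z + 2)*(z + 7)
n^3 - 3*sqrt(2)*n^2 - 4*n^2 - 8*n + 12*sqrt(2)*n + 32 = (n - 4)*(n - 4*sqrt(2))*(n + sqrt(2))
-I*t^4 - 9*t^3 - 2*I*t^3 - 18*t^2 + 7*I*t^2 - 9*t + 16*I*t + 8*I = (t + 1)*(t - 8*I)*(t - I)*(-I*t - I)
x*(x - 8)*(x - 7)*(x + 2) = x^4 - 13*x^3 + 26*x^2 + 112*x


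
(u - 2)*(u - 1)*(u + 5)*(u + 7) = u^4 + 9*u^3 + u^2 - 81*u + 70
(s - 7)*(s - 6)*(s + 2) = s^3 - 11*s^2 + 16*s + 84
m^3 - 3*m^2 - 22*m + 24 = (m - 6)*(m - 1)*(m + 4)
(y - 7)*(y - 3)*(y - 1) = y^3 - 11*y^2 + 31*y - 21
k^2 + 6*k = k*(k + 6)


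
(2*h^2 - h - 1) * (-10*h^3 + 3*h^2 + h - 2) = -20*h^5 + 16*h^4 + 9*h^3 - 8*h^2 + h + 2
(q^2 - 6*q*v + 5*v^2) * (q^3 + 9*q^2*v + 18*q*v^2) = q^5 + 3*q^4*v - 31*q^3*v^2 - 63*q^2*v^3 + 90*q*v^4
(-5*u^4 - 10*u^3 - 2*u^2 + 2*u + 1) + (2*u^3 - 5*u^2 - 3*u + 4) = -5*u^4 - 8*u^3 - 7*u^2 - u + 5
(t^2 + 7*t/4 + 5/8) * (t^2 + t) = t^4 + 11*t^3/4 + 19*t^2/8 + 5*t/8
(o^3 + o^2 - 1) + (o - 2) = o^3 + o^2 + o - 3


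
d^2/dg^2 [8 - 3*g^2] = -6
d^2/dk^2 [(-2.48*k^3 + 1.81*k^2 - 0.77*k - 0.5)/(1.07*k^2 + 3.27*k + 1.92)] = (-1.4210854715202e-14*k^4 - 57.276124*k^3 - 119.168076*k^2 - 55.859004*k + 14.375004)/(1.225043*k^6 + 11.231469*k^5 + 40.918833*k^4 + 75.273111*k^3 + 73.424448*k^2 + 36.163584*k + 7.077888)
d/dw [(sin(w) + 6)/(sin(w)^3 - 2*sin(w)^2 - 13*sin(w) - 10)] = (-2*sin(w)^3 - 16*sin(w)^2 + 24*sin(w) + 68)*cos(w)/((sin(w) - 5)^2*(sin(w) + 1)^2*(sin(w) + 2)^2)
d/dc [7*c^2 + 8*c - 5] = 14*c + 8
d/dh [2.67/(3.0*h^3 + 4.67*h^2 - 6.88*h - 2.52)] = (-24.03*h^2 - 24.9378*h + 18.3696)/(3.0*h^3 + 4.67*h^2 - 6.88*h - 2.52)^2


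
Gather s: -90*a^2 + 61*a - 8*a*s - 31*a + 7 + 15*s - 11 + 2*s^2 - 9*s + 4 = -90*a^2 + 30*a + 2*s^2 + s*(6 - 8*a)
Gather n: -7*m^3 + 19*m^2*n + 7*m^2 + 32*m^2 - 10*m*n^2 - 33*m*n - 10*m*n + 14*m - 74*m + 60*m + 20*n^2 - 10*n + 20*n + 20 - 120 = -7*m^3 + 39*m^2 + n^2*(20 - 10*m) + n*(19*m^2 - 43*m + 10) - 100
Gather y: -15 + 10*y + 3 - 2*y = 8*y - 12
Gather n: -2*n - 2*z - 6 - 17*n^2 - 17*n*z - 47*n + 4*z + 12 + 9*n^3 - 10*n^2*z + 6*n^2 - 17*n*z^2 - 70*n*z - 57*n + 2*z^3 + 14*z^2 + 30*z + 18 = 9*n^3 + n^2*(-10*z - 11) + n*(-17*z^2 - 87*z - 106) + 2*z^3 + 14*z^2 + 32*z + 24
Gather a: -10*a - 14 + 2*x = -10*a + 2*x - 14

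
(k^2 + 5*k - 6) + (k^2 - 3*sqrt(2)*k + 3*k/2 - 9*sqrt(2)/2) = 2*k^2 - 3*sqrt(2)*k + 13*k/2 - 9*sqrt(2)/2 - 6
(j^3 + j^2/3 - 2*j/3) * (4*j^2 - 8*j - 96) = 4*j^5 - 20*j^4/3 - 304*j^3/3 - 80*j^2/3 + 64*j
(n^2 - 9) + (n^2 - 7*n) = 2*n^2 - 7*n - 9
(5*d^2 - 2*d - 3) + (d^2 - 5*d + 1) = 6*d^2 - 7*d - 2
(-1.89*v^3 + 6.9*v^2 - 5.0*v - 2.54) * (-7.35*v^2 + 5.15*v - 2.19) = 13.8915*v^5 - 60.4485*v^4 + 76.4241*v^3 - 22.192*v^2 - 2.131*v + 5.5626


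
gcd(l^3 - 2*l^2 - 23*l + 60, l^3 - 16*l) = l - 4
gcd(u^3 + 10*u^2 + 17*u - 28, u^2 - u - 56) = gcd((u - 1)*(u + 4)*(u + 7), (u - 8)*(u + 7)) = u + 7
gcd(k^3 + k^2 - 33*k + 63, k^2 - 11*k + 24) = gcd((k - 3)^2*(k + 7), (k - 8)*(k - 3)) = k - 3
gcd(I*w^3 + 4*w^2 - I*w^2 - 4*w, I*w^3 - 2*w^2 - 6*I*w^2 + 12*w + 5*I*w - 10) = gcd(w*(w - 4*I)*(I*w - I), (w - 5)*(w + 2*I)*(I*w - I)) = w - 1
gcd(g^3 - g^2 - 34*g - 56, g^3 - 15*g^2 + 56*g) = g - 7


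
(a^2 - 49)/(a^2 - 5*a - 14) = (a + 7)/(a + 2)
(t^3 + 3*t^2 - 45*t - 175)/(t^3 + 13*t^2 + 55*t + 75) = (t - 7)/(t + 3)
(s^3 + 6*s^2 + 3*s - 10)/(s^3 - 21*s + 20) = (s + 2)/(s - 4)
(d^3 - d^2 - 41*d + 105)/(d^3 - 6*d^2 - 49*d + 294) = (d^2 - 8*d + 15)/(d^2 - 13*d + 42)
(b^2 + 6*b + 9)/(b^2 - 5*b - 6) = (b^2 + 6*b + 9)/(b^2 - 5*b - 6)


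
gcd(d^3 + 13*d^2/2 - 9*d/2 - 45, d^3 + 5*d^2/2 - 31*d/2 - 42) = d + 3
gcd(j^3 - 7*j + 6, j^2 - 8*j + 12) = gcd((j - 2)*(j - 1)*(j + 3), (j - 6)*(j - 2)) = j - 2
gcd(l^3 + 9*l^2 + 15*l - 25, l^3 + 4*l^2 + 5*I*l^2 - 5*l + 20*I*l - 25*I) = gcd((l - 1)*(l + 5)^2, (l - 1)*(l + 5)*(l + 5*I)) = l^2 + 4*l - 5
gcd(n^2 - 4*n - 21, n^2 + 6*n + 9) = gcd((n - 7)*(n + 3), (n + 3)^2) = n + 3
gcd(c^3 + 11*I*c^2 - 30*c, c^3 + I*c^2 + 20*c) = c^2 + 5*I*c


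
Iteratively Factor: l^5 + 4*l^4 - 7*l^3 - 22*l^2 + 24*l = (l - 2)*(l^4 + 6*l^3 + 5*l^2 - 12*l) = l*(l - 2)*(l^3 + 6*l^2 + 5*l - 12) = l*(l - 2)*(l - 1)*(l^2 + 7*l + 12) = l*(l - 2)*(l - 1)*(l + 3)*(l + 4)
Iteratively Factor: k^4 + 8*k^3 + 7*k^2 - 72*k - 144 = (k - 3)*(k^3 + 11*k^2 + 40*k + 48) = (k - 3)*(k + 3)*(k^2 + 8*k + 16) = (k - 3)*(k + 3)*(k + 4)*(k + 4)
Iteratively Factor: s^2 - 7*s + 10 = (s - 2)*(s - 5)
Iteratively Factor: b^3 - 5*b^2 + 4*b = (b - 1)*(b^2 - 4*b) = (b - 4)*(b - 1)*(b)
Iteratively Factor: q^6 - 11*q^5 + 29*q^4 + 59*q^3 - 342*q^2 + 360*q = (q + 3)*(q^5 - 14*q^4 + 71*q^3 - 154*q^2 + 120*q) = (q - 5)*(q + 3)*(q^4 - 9*q^3 + 26*q^2 - 24*q) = q*(q - 5)*(q + 3)*(q^3 - 9*q^2 + 26*q - 24) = q*(q - 5)*(q - 4)*(q + 3)*(q^2 - 5*q + 6) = q*(q - 5)*(q - 4)*(q - 3)*(q + 3)*(q - 2)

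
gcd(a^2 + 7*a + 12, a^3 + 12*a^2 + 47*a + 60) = a^2 + 7*a + 12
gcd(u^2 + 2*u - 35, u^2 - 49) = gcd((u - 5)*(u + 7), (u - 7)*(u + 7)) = u + 7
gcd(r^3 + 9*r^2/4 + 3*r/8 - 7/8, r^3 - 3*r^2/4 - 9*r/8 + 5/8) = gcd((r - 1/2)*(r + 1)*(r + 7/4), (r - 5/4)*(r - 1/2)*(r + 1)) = r^2 + r/2 - 1/2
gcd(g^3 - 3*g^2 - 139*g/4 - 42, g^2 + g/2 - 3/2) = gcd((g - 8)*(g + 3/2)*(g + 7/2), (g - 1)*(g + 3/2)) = g + 3/2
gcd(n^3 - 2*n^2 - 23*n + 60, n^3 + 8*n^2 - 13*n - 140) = n^2 + n - 20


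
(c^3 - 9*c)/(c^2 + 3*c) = c - 3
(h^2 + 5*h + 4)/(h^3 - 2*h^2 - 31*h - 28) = 1/(h - 7)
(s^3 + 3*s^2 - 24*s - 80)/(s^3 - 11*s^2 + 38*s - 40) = (s^2 + 8*s + 16)/(s^2 - 6*s + 8)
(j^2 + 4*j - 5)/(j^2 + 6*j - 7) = (j + 5)/(j + 7)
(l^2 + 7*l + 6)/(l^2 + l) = (l + 6)/l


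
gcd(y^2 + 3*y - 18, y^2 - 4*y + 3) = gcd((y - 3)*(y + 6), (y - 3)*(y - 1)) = y - 3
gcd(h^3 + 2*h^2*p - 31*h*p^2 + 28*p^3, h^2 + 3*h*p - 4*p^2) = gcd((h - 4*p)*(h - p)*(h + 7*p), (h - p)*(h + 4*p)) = -h + p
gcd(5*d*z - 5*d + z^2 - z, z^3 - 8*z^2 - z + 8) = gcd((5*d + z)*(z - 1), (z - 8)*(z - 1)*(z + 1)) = z - 1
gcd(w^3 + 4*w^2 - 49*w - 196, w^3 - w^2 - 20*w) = w + 4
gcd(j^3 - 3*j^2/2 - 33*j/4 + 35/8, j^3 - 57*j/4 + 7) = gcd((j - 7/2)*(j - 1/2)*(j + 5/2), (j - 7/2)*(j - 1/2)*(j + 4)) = j^2 - 4*j + 7/4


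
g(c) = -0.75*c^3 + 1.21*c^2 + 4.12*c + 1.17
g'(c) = -2.25*c^2 + 2.42*c + 4.12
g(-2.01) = 3.87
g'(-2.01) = -9.83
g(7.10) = -177.02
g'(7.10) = -92.12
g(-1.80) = 2.05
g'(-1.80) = -7.53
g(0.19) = 1.99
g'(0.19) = 4.50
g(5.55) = -66.91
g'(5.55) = -51.75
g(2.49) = 7.35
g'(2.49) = -3.80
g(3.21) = 2.06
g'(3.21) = -11.30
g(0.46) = 3.25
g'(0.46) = 4.76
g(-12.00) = 1421.97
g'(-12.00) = -348.92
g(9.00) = -410.49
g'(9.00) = -156.35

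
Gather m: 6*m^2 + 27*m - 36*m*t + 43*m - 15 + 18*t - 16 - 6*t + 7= 6*m^2 + m*(70 - 36*t) + 12*t - 24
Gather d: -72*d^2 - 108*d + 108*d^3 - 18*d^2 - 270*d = 108*d^3 - 90*d^2 - 378*d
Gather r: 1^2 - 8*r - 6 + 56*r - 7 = 48*r - 12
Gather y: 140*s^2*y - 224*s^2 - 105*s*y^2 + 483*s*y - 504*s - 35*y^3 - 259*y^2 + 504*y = -224*s^2 - 504*s - 35*y^3 + y^2*(-105*s - 259) + y*(140*s^2 + 483*s + 504)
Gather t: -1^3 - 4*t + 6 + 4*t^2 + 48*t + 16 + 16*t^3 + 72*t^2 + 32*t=16*t^3 + 76*t^2 + 76*t + 21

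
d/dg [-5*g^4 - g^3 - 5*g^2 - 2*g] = -20*g^3 - 3*g^2 - 10*g - 2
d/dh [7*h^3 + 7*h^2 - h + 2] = 21*h^2 + 14*h - 1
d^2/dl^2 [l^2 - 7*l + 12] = 2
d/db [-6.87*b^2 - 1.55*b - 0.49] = -13.74*b - 1.55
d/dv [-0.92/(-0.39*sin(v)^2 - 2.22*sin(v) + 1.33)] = -(0.7176*sin(v) + 2.0424)*cos(v)/(0.39*sin(v)^2 + 2.22*sin(v) - 1.33)^2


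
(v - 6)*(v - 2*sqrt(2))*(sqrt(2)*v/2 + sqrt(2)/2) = sqrt(2)*v^3/2 - 5*sqrt(2)*v^2/2 - 2*v^2 - 3*sqrt(2)*v + 10*v + 12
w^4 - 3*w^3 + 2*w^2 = w^2*(w - 2)*(w - 1)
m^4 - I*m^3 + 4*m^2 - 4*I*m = m*(m - 2*I)*(m - I)*(m + 2*I)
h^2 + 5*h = h*(h + 5)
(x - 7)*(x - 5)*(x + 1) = x^3 - 11*x^2 + 23*x + 35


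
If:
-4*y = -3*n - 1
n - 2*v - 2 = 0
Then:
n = 4*y/3 - 1/3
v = 2*y/3 - 7/6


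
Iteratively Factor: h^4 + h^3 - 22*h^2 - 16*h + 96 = (h - 4)*(h^3 + 5*h^2 - 2*h - 24) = (h - 4)*(h - 2)*(h^2 + 7*h + 12) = (h - 4)*(h - 2)*(h + 3)*(h + 4)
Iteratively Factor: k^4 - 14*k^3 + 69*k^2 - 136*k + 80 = (k - 1)*(k^3 - 13*k^2 + 56*k - 80) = (k - 4)*(k - 1)*(k^2 - 9*k + 20) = (k - 5)*(k - 4)*(k - 1)*(k - 4)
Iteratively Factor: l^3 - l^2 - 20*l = (l)*(l^2 - l - 20) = l*(l + 4)*(l - 5)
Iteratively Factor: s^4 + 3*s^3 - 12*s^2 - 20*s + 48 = (s - 2)*(s^3 + 5*s^2 - 2*s - 24) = (s - 2)*(s + 4)*(s^2 + s - 6) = (s - 2)*(s + 3)*(s + 4)*(s - 2)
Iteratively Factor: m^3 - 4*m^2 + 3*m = (m - 1)*(m^2 - 3*m) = m*(m - 1)*(m - 3)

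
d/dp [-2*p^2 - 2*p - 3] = -4*p - 2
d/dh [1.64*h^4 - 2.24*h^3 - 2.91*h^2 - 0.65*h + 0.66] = 6.56*h^3 - 6.72*h^2 - 5.82*h - 0.65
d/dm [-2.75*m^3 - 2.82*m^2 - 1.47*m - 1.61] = -8.25*m^2 - 5.64*m - 1.47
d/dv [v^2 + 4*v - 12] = 2*v + 4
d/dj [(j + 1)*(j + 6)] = 2*j + 7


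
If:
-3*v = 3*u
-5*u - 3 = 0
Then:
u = -3/5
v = 3/5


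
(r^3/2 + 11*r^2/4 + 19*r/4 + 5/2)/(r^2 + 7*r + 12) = (2*r^3 + 11*r^2 + 19*r + 10)/(4*(r^2 + 7*r + 12))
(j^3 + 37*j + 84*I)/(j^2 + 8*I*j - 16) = (j^2 - 4*I*j + 21)/(j + 4*I)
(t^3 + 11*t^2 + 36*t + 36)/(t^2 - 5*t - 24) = (t^2 + 8*t + 12)/(t - 8)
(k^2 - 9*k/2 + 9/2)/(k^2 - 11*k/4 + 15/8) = 4*(k - 3)/(4*k - 5)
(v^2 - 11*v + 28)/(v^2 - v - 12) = (v - 7)/(v + 3)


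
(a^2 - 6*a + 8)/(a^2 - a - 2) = (a - 4)/(a + 1)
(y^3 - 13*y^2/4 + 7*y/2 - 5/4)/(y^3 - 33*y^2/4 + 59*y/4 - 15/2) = (y - 1)/(y - 6)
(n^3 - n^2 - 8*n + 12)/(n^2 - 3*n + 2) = (n^2 + n - 6)/(n - 1)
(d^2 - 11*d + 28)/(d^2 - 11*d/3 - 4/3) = 3*(d - 7)/(3*d + 1)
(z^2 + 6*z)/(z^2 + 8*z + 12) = z/(z + 2)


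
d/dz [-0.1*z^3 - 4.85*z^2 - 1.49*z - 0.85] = -0.3*z^2 - 9.7*z - 1.49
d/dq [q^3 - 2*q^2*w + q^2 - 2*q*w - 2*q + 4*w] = 3*q^2 - 4*q*w + 2*q - 2*w - 2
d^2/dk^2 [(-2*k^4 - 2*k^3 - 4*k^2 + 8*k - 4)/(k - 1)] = 4*k*(-3*k^3 + 7*k^2 - 3*k - 3)/(k^3 - 3*k^2 + 3*k - 1)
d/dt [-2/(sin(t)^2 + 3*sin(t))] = 2*(2*sin(t) + 3)*cos(t)/((sin(t) + 3)^2*sin(t)^2)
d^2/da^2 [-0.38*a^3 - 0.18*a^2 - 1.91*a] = -2.28*a - 0.36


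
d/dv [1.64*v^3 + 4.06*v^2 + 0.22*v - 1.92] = 4.92*v^2 + 8.12*v + 0.22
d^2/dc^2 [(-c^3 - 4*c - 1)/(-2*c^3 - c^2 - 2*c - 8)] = 2*(-2*c^6 + 36*c^5 - 48*c^4 - 321*c^2 + 54*c - 68)/(8*c^9 + 12*c^8 + 30*c^7 + 121*c^6 + 126*c^5 + 228*c^4 + 488*c^3 + 288*c^2 + 384*c + 512)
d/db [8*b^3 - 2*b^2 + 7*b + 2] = 24*b^2 - 4*b + 7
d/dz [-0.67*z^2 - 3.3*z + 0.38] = -1.34*z - 3.3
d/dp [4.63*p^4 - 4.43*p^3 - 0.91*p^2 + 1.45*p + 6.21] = 18.52*p^3 - 13.29*p^2 - 1.82*p + 1.45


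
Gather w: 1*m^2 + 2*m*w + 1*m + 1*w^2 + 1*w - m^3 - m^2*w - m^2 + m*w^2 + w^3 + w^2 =-m^3 + m + w^3 + w^2*(m + 2) + w*(-m^2 + 2*m + 1)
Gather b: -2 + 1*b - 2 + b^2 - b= b^2 - 4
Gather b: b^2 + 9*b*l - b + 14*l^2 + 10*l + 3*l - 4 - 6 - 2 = b^2 + b*(9*l - 1) + 14*l^2 + 13*l - 12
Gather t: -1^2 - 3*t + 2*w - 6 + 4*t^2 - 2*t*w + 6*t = 4*t^2 + t*(3 - 2*w) + 2*w - 7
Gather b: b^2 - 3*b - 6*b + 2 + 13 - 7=b^2 - 9*b + 8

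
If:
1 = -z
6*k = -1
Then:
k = -1/6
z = -1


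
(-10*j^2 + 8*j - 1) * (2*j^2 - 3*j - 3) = -20*j^4 + 46*j^3 + 4*j^2 - 21*j + 3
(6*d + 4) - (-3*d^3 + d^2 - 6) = 3*d^3 - d^2 + 6*d + 10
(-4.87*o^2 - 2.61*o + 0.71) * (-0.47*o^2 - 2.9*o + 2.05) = 2.2889*o^4 + 15.3497*o^3 - 2.7482*o^2 - 7.4095*o + 1.4555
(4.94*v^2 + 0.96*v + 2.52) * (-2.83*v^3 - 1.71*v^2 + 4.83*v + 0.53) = -13.9802*v^5 - 11.1642*v^4 + 15.087*v^3 + 2.9458*v^2 + 12.6804*v + 1.3356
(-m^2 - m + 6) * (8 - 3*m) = 3*m^3 - 5*m^2 - 26*m + 48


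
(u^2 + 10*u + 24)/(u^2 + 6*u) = (u + 4)/u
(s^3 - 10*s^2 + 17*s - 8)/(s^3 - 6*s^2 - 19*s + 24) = (s - 1)/(s + 3)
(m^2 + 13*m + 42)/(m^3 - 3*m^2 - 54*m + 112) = (m + 6)/(m^2 - 10*m + 16)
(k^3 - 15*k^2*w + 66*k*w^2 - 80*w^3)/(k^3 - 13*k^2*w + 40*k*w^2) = (k - 2*w)/k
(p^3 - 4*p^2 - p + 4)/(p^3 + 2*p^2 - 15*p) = (p^3 - 4*p^2 - p + 4)/(p*(p^2 + 2*p - 15))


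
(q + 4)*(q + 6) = q^2 + 10*q + 24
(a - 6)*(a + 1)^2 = a^3 - 4*a^2 - 11*a - 6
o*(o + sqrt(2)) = o^2 + sqrt(2)*o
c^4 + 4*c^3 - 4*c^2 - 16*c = c*(c - 2)*(c + 2)*(c + 4)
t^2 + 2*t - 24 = (t - 4)*(t + 6)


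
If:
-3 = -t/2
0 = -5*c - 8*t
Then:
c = -48/5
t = 6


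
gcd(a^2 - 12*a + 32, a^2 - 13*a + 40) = a - 8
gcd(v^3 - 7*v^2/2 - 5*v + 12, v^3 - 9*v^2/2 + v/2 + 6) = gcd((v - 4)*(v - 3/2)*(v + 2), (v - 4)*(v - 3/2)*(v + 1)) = v^2 - 11*v/2 + 6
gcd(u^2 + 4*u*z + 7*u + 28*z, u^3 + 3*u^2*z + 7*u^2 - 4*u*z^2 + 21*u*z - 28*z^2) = u^2 + 4*u*z + 7*u + 28*z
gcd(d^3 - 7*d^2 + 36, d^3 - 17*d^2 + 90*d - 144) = d^2 - 9*d + 18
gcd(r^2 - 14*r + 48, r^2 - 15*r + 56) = r - 8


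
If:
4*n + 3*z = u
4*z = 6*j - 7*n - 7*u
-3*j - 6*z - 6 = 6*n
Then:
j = -20*z/47 - 70/47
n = -37*z/47 - 12/47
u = -7*z/47 - 48/47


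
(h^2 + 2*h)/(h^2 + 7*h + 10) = h/(h + 5)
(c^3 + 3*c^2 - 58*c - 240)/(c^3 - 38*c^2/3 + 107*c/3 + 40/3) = 3*(c^2 + 11*c + 30)/(3*c^2 - 14*c - 5)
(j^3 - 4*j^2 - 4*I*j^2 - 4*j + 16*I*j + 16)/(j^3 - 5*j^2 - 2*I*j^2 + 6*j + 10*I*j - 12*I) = (j^2 - 2*j*(2 + I) + 8*I)/(j^2 - 5*j + 6)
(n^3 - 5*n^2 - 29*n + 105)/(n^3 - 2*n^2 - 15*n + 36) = (n^2 - 2*n - 35)/(n^2 + n - 12)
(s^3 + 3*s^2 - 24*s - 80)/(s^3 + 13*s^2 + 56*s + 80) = (s - 5)/(s + 5)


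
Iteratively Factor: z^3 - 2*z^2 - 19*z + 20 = (z - 5)*(z^2 + 3*z - 4) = (z - 5)*(z + 4)*(z - 1)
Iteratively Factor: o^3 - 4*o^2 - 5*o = (o + 1)*(o^2 - 5*o) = o*(o + 1)*(o - 5)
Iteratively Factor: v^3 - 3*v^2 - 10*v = (v + 2)*(v^2 - 5*v) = v*(v + 2)*(v - 5)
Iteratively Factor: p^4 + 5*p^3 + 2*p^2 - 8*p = (p + 2)*(p^3 + 3*p^2 - 4*p) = p*(p + 2)*(p^2 + 3*p - 4) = p*(p - 1)*(p + 2)*(p + 4)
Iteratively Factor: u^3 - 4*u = (u + 2)*(u^2 - 2*u) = (u - 2)*(u + 2)*(u)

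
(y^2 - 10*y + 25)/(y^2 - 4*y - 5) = (y - 5)/(y + 1)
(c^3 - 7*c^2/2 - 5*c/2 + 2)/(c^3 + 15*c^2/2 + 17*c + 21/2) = (2*c^2 - 9*c + 4)/(2*c^2 + 13*c + 21)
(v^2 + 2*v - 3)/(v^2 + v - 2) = (v + 3)/(v + 2)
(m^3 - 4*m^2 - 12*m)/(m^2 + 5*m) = (m^2 - 4*m - 12)/(m + 5)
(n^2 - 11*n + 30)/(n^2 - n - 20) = (n - 6)/(n + 4)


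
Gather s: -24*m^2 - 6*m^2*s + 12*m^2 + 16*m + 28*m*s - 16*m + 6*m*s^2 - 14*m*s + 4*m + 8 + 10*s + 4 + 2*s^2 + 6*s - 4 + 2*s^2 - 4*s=-12*m^2 + 4*m + s^2*(6*m + 4) + s*(-6*m^2 + 14*m + 12) + 8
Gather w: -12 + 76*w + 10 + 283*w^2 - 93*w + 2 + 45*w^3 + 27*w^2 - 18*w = 45*w^3 + 310*w^2 - 35*w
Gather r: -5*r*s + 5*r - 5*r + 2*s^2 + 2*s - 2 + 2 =-5*r*s + 2*s^2 + 2*s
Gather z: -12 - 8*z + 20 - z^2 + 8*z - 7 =1 - z^2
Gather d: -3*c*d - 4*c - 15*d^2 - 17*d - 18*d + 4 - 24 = -4*c - 15*d^2 + d*(-3*c - 35) - 20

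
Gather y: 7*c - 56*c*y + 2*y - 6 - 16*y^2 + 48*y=7*c - 16*y^2 + y*(50 - 56*c) - 6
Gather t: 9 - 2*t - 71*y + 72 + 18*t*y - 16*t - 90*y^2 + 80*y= t*(18*y - 18) - 90*y^2 + 9*y + 81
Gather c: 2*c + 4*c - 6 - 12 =6*c - 18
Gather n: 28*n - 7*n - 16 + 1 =21*n - 15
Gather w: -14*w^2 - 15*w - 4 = -14*w^2 - 15*w - 4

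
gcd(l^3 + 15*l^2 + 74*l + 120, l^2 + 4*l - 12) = l + 6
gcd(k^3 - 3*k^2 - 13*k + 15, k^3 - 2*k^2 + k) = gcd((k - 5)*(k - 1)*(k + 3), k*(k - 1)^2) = k - 1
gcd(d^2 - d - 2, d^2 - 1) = d + 1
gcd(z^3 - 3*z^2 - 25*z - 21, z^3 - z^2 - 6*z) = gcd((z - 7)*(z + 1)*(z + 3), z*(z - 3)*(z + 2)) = 1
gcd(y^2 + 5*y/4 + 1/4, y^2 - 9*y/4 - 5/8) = y + 1/4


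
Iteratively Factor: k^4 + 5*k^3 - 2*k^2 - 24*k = (k + 3)*(k^3 + 2*k^2 - 8*k) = (k + 3)*(k + 4)*(k^2 - 2*k) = k*(k + 3)*(k + 4)*(k - 2)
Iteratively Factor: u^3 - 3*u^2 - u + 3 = (u + 1)*(u^2 - 4*u + 3) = (u - 3)*(u + 1)*(u - 1)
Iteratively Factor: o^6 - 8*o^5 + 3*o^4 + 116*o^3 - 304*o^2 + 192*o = (o)*(o^5 - 8*o^4 + 3*o^3 + 116*o^2 - 304*o + 192) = o*(o - 1)*(o^4 - 7*o^3 - 4*o^2 + 112*o - 192) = o*(o - 4)*(o - 1)*(o^3 - 3*o^2 - 16*o + 48) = o*(o - 4)*(o - 3)*(o - 1)*(o^2 - 16) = o*(o - 4)^2*(o - 3)*(o - 1)*(o + 4)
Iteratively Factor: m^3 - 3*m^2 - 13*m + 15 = (m + 3)*(m^2 - 6*m + 5) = (m - 1)*(m + 3)*(m - 5)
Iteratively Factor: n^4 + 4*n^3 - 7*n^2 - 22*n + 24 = (n - 2)*(n^3 + 6*n^2 + 5*n - 12) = (n - 2)*(n + 4)*(n^2 + 2*n - 3) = (n - 2)*(n - 1)*(n + 4)*(n + 3)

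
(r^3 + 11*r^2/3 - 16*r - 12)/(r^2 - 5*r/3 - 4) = (3*r^2 + 20*r + 12)/(3*r + 4)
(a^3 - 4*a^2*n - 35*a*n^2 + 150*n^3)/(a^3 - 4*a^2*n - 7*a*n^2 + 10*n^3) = (a^2 + a*n - 30*n^2)/(a^2 + a*n - 2*n^2)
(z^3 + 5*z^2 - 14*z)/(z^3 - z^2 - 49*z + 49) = z*(z - 2)/(z^2 - 8*z + 7)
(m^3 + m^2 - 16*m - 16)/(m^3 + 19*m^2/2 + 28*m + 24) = 2*(m^2 - 3*m - 4)/(2*m^2 + 11*m + 12)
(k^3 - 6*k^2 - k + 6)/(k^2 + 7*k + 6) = (k^2 - 7*k + 6)/(k + 6)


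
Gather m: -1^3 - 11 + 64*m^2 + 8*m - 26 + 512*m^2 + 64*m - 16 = 576*m^2 + 72*m - 54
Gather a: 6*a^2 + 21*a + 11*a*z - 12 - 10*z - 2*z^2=6*a^2 + a*(11*z + 21) - 2*z^2 - 10*z - 12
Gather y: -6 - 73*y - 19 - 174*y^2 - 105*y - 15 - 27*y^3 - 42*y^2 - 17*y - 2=-27*y^3 - 216*y^2 - 195*y - 42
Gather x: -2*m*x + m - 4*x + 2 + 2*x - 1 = m + x*(-2*m - 2) + 1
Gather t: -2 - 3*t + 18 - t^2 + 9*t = -t^2 + 6*t + 16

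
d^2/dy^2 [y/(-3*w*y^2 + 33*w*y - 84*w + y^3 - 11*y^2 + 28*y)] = 2*(-y*(-6*w*y + 33*w + 3*y^2 - 22*y + 28)^2 + (6*w*y - 33*w - 3*y^2 + y*(3*w - 3*y + 11) + 22*y - 28)*(3*w*y^2 - 33*w*y + 84*w - y^3 + 11*y^2 - 28*y))/(3*w*y^2 - 33*w*y + 84*w - y^3 + 11*y^2 - 28*y)^3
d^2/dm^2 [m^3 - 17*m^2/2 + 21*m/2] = 6*m - 17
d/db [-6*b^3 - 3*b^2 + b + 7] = -18*b^2 - 6*b + 1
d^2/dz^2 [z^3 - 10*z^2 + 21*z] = 6*z - 20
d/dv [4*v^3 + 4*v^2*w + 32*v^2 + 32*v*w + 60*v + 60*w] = 12*v^2 + 8*v*w + 64*v + 32*w + 60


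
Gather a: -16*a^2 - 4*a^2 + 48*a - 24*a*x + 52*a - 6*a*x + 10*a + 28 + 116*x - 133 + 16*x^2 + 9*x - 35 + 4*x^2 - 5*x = -20*a^2 + a*(110 - 30*x) + 20*x^2 + 120*x - 140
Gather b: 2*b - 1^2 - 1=2*b - 2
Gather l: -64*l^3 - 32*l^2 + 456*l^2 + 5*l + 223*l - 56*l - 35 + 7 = -64*l^3 + 424*l^2 + 172*l - 28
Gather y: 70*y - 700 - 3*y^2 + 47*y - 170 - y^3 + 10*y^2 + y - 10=-y^3 + 7*y^2 + 118*y - 880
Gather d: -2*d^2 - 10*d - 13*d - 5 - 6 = -2*d^2 - 23*d - 11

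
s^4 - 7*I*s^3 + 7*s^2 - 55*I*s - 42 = (s - 7*I)*(s - 2*I)*(s - I)*(s + 3*I)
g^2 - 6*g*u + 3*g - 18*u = (g + 3)*(g - 6*u)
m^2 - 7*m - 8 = (m - 8)*(m + 1)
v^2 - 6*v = v*(v - 6)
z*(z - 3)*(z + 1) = z^3 - 2*z^2 - 3*z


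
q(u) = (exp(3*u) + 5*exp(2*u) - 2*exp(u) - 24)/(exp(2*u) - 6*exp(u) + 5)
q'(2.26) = -15.70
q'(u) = (-2*exp(2*u) + 6*exp(u))*(exp(3*u) + 5*exp(2*u) - 2*exp(u) - 24)/(exp(2*u) - 6*exp(u) + 5)^2 + (3*exp(3*u) + 10*exp(2*u) - 2*exp(u))/(exp(2*u) - 6*exp(u) + 5)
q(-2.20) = -5.56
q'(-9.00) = 0.00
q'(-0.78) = -8.56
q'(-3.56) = -0.18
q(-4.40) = -4.88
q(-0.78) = -9.66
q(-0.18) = -31.48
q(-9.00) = -4.80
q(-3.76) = -4.95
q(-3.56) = -4.98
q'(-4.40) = -0.08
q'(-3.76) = -0.15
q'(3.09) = 17.61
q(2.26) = 32.95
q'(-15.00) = 0.00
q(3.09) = 36.40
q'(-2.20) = -0.84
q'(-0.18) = -155.67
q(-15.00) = -4.80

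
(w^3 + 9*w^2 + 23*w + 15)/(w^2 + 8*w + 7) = (w^2 + 8*w + 15)/(w + 7)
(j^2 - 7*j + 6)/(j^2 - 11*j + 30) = (j - 1)/(j - 5)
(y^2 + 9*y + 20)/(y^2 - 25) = (y + 4)/(y - 5)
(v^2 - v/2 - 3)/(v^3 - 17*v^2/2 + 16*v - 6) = (2*v + 3)/(2*v^2 - 13*v + 6)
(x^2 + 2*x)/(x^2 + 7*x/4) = 4*(x + 2)/(4*x + 7)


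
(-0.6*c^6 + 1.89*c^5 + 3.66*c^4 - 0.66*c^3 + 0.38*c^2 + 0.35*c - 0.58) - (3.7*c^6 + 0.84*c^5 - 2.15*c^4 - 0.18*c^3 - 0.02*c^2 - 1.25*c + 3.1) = -4.3*c^6 + 1.05*c^5 + 5.81*c^4 - 0.48*c^3 + 0.4*c^2 + 1.6*c - 3.68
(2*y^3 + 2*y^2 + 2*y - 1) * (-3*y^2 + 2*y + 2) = -6*y^5 - 2*y^4 + 2*y^3 + 11*y^2 + 2*y - 2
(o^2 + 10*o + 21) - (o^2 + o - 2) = 9*o + 23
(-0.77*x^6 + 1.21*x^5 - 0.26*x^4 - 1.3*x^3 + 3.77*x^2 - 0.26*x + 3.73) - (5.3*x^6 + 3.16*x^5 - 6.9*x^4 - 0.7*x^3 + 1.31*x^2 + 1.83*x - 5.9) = -6.07*x^6 - 1.95*x^5 + 6.64*x^4 - 0.6*x^3 + 2.46*x^2 - 2.09*x + 9.63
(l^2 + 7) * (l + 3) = l^3 + 3*l^2 + 7*l + 21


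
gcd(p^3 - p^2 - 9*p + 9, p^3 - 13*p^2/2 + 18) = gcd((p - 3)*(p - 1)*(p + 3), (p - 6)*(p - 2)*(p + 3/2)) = 1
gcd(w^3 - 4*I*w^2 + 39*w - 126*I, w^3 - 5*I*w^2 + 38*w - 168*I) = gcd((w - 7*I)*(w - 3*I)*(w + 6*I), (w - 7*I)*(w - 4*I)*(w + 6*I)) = w^2 - I*w + 42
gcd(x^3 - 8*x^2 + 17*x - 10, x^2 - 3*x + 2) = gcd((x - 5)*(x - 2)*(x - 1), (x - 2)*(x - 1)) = x^2 - 3*x + 2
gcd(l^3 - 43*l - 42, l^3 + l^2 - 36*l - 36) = l^2 + 7*l + 6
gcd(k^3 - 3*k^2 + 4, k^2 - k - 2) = k^2 - k - 2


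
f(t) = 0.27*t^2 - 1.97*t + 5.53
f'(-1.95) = -3.02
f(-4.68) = 20.66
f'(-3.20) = -3.70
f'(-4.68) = -4.50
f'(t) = 0.54*t - 1.97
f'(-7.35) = -5.94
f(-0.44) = 6.45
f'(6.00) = 1.27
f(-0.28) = 6.10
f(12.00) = 20.77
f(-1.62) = 9.43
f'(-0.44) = -2.21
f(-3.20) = 14.60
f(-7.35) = 34.60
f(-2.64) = 12.61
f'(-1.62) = -2.84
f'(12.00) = 4.51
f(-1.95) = 10.40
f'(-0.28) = -2.12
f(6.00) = 3.43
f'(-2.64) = -3.40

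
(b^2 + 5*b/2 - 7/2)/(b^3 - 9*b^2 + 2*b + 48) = (2*b^2 + 5*b - 7)/(2*(b^3 - 9*b^2 + 2*b + 48))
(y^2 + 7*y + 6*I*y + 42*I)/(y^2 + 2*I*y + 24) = (y + 7)/(y - 4*I)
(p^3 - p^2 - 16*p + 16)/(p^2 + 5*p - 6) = (p^2 - 16)/(p + 6)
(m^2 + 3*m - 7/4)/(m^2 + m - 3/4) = (2*m + 7)/(2*m + 3)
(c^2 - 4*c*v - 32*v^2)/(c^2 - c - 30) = (-c^2 + 4*c*v + 32*v^2)/(-c^2 + c + 30)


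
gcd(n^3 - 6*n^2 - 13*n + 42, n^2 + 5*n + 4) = 1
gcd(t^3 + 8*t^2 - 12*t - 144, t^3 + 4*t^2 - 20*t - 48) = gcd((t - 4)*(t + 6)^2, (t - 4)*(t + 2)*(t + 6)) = t^2 + 2*t - 24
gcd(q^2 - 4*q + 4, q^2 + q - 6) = q - 2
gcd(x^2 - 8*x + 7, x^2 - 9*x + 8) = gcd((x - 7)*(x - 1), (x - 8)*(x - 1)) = x - 1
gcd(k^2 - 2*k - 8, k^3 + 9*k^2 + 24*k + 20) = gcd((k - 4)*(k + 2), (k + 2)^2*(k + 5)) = k + 2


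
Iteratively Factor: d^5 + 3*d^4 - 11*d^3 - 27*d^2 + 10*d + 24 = (d + 2)*(d^4 + d^3 - 13*d^2 - d + 12) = (d + 1)*(d + 2)*(d^3 - 13*d + 12) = (d + 1)*(d + 2)*(d + 4)*(d^2 - 4*d + 3) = (d - 3)*(d + 1)*(d + 2)*(d + 4)*(d - 1)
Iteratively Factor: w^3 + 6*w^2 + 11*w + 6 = (w + 1)*(w^2 + 5*w + 6) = (w + 1)*(w + 2)*(w + 3)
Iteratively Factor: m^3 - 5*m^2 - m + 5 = (m + 1)*(m^2 - 6*m + 5) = (m - 1)*(m + 1)*(m - 5)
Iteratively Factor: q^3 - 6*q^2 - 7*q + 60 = (q - 5)*(q^2 - q - 12) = (q - 5)*(q - 4)*(q + 3)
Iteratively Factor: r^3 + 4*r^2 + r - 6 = (r - 1)*(r^2 + 5*r + 6) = (r - 1)*(r + 3)*(r + 2)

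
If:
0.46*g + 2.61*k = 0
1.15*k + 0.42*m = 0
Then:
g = 2.07221172022684*m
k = -0.365217391304348*m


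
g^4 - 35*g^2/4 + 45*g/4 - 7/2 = (g - 2)*(g - 1)*(g - 1/2)*(g + 7/2)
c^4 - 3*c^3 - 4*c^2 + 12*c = c*(c - 3)*(c - 2)*(c + 2)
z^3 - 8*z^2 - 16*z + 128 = (z - 8)*(z - 4)*(z + 4)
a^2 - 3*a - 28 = (a - 7)*(a + 4)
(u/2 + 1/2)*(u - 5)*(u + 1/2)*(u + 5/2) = u^4/2 - u^3/2 - 63*u^2/8 - 10*u - 25/8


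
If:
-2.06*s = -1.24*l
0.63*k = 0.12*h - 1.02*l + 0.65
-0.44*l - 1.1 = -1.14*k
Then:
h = 17.4872665534805*s - 0.350877192982456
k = 0.641199773627617*s + 0.964912280701754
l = 1.66129032258065*s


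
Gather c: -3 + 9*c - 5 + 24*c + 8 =33*c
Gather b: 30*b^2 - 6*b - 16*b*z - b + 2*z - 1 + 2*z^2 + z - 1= 30*b^2 + b*(-16*z - 7) + 2*z^2 + 3*z - 2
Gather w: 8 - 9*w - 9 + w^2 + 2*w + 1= w^2 - 7*w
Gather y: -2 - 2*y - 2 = -2*y - 4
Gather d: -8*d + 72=72 - 8*d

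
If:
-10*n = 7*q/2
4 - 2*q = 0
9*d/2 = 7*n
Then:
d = -49/45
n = -7/10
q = 2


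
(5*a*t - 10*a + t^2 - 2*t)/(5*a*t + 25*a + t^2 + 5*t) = (t - 2)/(t + 5)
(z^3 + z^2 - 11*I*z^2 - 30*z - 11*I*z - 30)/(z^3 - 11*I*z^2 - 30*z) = (z + 1)/z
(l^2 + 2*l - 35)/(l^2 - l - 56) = (l - 5)/(l - 8)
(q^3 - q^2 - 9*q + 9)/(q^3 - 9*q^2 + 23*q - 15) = (q + 3)/(q - 5)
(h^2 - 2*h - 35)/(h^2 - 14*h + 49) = (h + 5)/(h - 7)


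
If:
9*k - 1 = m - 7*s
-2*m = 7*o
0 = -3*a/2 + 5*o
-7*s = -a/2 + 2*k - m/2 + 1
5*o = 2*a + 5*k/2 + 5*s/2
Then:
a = -2/3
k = 23/60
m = 7/10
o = -1/5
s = -1/4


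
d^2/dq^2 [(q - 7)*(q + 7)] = 2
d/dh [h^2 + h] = 2*h + 1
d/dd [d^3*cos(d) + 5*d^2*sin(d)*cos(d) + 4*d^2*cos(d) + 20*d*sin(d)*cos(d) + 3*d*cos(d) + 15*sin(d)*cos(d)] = -d^3*sin(d) - 4*d^2*sin(d) + 3*d^2*cos(d) + 5*d^2*cos(2*d) - 3*d*sin(d) + 5*d*sin(2*d) + 8*d*cos(d) + 20*d*cos(2*d) + 10*sin(2*d) + 3*cos(d) + 15*cos(2*d)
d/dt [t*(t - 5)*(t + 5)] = 3*t^2 - 25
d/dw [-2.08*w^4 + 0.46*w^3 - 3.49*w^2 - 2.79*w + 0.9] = -8.32*w^3 + 1.38*w^2 - 6.98*w - 2.79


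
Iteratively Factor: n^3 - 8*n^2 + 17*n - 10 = (n - 5)*(n^2 - 3*n + 2) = (n - 5)*(n - 2)*(n - 1)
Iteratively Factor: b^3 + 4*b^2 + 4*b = (b + 2)*(b^2 + 2*b) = (b + 2)^2*(b)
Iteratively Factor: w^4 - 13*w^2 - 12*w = (w)*(w^3 - 13*w - 12) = w*(w + 1)*(w^2 - w - 12) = w*(w - 4)*(w + 1)*(w + 3)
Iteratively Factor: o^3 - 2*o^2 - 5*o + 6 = (o - 1)*(o^2 - o - 6) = (o - 1)*(o + 2)*(o - 3)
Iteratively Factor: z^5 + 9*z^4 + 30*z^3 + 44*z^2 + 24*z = (z + 2)*(z^4 + 7*z^3 + 16*z^2 + 12*z) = (z + 2)*(z + 3)*(z^3 + 4*z^2 + 4*z) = (z + 2)^2*(z + 3)*(z^2 + 2*z) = (z + 2)^3*(z + 3)*(z)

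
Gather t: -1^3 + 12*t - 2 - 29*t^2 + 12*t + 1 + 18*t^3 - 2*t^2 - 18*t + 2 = 18*t^3 - 31*t^2 + 6*t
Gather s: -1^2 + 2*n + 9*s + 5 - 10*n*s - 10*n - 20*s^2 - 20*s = -8*n - 20*s^2 + s*(-10*n - 11) + 4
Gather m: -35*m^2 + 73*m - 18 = -35*m^2 + 73*m - 18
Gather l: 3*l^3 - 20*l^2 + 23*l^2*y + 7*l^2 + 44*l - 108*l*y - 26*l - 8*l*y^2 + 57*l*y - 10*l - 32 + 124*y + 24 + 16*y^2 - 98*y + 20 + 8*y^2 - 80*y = 3*l^3 + l^2*(23*y - 13) + l*(-8*y^2 - 51*y + 8) + 24*y^2 - 54*y + 12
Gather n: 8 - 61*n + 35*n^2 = 35*n^2 - 61*n + 8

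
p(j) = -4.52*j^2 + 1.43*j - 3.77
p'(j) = 1.43 - 9.04*j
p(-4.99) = -123.45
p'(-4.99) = 46.54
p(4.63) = -94.04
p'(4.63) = -40.43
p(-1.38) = -14.35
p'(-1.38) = 13.91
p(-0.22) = -4.30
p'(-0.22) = 3.42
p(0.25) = -3.70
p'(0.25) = -0.83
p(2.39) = -26.17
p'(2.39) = -20.18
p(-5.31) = -138.81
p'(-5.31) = 49.43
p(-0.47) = -5.44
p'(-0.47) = 5.68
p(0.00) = -3.77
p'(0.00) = 1.43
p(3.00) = -40.16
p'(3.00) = -25.69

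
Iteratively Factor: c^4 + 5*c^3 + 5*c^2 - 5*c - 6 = (c + 2)*(c^3 + 3*c^2 - c - 3) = (c - 1)*(c + 2)*(c^2 + 4*c + 3) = (c - 1)*(c + 2)*(c + 3)*(c + 1)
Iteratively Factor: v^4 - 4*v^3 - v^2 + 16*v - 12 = (v - 3)*(v^3 - v^2 - 4*v + 4) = (v - 3)*(v - 1)*(v^2 - 4) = (v - 3)*(v - 1)*(v + 2)*(v - 2)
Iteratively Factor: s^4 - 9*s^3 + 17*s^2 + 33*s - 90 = (s + 2)*(s^3 - 11*s^2 + 39*s - 45) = (s - 3)*(s + 2)*(s^2 - 8*s + 15) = (s - 3)^2*(s + 2)*(s - 5)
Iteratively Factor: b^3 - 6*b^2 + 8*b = (b - 4)*(b^2 - 2*b) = (b - 4)*(b - 2)*(b)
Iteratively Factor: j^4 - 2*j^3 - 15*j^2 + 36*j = (j + 4)*(j^3 - 6*j^2 + 9*j) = j*(j + 4)*(j^2 - 6*j + 9) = j*(j - 3)*(j + 4)*(j - 3)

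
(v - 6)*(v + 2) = v^2 - 4*v - 12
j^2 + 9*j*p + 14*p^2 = (j + 2*p)*(j + 7*p)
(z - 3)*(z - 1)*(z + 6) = z^3 + 2*z^2 - 21*z + 18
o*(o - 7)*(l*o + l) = l*o^3 - 6*l*o^2 - 7*l*o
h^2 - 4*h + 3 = (h - 3)*(h - 1)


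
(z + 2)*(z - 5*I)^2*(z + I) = z^4 + 2*z^3 - 9*I*z^3 - 15*z^2 - 18*I*z^2 - 30*z - 25*I*z - 50*I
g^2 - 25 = (g - 5)*(g + 5)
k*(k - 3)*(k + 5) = k^3 + 2*k^2 - 15*k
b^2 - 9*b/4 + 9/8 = (b - 3/2)*(b - 3/4)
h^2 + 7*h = h*(h + 7)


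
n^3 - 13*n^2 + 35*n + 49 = (n - 7)^2*(n + 1)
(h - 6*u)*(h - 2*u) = h^2 - 8*h*u + 12*u^2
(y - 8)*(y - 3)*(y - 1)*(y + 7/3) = y^4 - 29*y^3/3 + 7*y^2 + 173*y/3 - 56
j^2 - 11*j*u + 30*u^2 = (j - 6*u)*(j - 5*u)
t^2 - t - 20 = (t - 5)*(t + 4)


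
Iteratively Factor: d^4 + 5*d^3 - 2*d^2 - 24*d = (d + 4)*(d^3 + d^2 - 6*d) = d*(d + 4)*(d^2 + d - 6) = d*(d - 2)*(d + 4)*(d + 3)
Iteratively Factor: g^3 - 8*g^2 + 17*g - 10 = (g - 2)*(g^2 - 6*g + 5) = (g - 5)*(g - 2)*(g - 1)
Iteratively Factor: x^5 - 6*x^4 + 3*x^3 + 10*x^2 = (x + 1)*(x^4 - 7*x^3 + 10*x^2) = (x - 5)*(x + 1)*(x^3 - 2*x^2) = (x - 5)*(x - 2)*(x + 1)*(x^2) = x*(x - 5)*(x - 2)*(x + 1)*(x)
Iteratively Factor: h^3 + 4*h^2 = (h)*(h^2 + 4*h) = h*(h + 4)*(h)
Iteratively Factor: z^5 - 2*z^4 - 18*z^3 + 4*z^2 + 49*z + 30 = (z + 3)*(z^4 - 5*z^3 - 3*z^2 + 13*z + 10) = (z + 1)*(z + 3)*(z^3 - 6*z^2 + 3*z + 10) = (z - 2)*(z + 1)*(z + 3)*(z^2 - 4*z - 5) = (z - 2)*(z + 1)^2*(z + 3)*(z - 5)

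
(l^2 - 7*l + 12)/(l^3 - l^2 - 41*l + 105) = (l - 4)/(l^2 + 2*l - 35)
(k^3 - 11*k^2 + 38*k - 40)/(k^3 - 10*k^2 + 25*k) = (k^2 - 6*k + 8)/(k*(k - 5))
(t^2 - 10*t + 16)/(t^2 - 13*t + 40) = (t - 2)/(t - 5)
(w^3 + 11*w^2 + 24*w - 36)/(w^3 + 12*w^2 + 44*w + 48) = (w^2 + 5*w - 6)/(w^2 + 6*w + 8)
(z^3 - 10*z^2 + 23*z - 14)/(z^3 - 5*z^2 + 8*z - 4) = (z - 7)/(z - 2)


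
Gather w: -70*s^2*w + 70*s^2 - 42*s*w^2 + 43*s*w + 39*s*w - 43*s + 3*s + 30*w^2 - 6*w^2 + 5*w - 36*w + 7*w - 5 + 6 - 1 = 70*s^2 - 40*s + w^2*(24 - 42*s) + w*(-70*s^2 + 82*s - 24)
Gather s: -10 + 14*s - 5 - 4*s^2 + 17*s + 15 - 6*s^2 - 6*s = -10*s^2 + 25*s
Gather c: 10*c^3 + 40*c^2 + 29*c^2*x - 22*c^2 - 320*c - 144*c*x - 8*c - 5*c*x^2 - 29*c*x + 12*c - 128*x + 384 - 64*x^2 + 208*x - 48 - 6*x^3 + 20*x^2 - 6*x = 10*c^3 + c^2*(29*x + 18) + c*(-5*x^2 - 173*x - 316) - 6*x^3 - 44*x^2 + 74*x + 336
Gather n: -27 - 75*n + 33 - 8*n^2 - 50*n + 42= -8*n^2 - 125*n + 48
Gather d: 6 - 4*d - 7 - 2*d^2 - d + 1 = -2*d^2 - 5*d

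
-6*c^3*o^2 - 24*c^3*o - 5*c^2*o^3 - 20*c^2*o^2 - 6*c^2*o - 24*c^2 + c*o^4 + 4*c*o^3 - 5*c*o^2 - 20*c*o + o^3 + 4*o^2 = (-6*c + o)*(c + o)*(o + 4)*(c*o + 1)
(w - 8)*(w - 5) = w^2 - 13*w + 40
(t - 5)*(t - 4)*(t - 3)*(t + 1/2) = t^4 - 23*t^3/2 + 41*t^2 - 73*t/2 - 30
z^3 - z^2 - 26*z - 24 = (z - 6)*(z + 1)*(z + 4)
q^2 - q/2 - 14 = (q - 4)*(q + 7/2)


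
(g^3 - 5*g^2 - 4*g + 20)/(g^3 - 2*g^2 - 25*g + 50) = (g + 2)/(g + 5)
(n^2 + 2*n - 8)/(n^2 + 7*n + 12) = (n - 2)/(n + 3)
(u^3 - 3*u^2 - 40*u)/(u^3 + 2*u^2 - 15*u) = (u - 8)/(u - 3)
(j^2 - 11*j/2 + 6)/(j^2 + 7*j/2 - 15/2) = (j - 4)/(j + 5)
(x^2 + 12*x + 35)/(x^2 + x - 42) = (x + 5)/(x - 6)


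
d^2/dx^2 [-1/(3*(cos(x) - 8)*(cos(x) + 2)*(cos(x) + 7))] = (-88*(1 - cos(x)^2)^2 - 12*sin(x)^6 - 3*cos(x)^6 + 11*cos(x)^5 + 818*cos(x)^3 + 3942*cos(x)^2 - 6820*cos(x) - 6852)/(3*(cos(x) - 8)^3*(cos(x) + 2)^3*(cos(x) + 7)^3)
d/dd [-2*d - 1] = -2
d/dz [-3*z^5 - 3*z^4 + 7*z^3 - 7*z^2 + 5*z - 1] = -15*z^4 - 12*z^3 + 21*z^2 - 14*z + 5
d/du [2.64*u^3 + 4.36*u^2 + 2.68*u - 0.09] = 7.92*u^2 + 8.72*u + 2.68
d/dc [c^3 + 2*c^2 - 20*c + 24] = 3*c^2 + 4*c - 20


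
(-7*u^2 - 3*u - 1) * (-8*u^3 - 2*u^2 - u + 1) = 56*u^5 + 38*u^4 + 21*u^3 - 2*u^2 - 2*u - 1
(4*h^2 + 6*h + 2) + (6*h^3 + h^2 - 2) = 6*h^3 + 5*h^2 + 6*h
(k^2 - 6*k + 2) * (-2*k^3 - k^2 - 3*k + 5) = -2*k^5 + 11*k^4 - k^3 + 21*k^2 - 36*k + 10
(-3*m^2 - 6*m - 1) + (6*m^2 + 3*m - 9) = 3*m^2 - 3*m - 10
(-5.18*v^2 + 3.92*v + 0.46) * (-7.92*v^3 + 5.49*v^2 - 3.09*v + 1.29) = 41.0256*v^5 - 59.4846*v^4 + 33.8838*v^3 - 16.2696*v^2 + 3.6354*v + 0.5934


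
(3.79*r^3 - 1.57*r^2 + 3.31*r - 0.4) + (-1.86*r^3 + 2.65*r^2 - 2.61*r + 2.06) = 1.93*r^3 + 1.08*r^2 + 0.7*r + 1.66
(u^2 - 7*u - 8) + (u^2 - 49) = 2*u^2 - 7*u - 57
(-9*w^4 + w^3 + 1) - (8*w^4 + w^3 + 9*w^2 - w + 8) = -17*w^4 - 9*w^2 + w - 7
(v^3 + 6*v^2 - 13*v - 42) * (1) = v^3 + 6*v^2 - 13*v - 42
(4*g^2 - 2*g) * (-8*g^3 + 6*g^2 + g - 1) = -32*g^5 + 40*g^4 - 8*g^3 - 6*g^2 + 2*g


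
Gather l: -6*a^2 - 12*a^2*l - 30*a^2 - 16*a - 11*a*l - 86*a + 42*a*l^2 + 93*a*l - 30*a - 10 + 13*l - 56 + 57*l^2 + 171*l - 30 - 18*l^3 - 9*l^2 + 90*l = -36*a^2 - 132*a - 18*l^3 + l^2*(42*a + 48) + l*(-12*a^2 + 82*a + 274) - 96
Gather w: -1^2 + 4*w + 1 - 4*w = 0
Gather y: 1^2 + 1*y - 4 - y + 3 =0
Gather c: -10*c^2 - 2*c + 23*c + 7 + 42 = -10*c^2 + 21*c + 49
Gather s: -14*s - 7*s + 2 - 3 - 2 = -21*s - 3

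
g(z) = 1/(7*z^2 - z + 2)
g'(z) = (1 - 14*z)/(7*z^2 - z + 2)^2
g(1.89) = 0.04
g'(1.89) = -0.04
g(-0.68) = 0.17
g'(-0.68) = 0.30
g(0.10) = 0.51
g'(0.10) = -0.10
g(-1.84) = 0.04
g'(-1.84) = 0.04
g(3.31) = 0.01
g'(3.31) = -0.01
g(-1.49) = 0.05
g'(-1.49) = 0.06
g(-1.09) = 0.09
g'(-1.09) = 0.12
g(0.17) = 0.49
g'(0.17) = -0.33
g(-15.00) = 0.00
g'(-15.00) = 0.00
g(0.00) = 0.50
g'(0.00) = 0.25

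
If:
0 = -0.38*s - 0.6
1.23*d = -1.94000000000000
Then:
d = -1.58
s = -1.58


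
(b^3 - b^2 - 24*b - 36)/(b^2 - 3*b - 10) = (b^2 - 3*b - 18)/(b - 5)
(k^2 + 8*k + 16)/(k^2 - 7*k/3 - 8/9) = 9*(k^2 + 8*k + 16)/(9*k^2 - 21*k - 8)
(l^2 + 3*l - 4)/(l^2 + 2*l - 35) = (l^2 + 3*l - 4)/(l^2 + 2*l - 35)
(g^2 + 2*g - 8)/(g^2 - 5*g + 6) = (g + 4)/(g - 3)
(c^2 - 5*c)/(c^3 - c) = (c - 5)/(c^2 - 1)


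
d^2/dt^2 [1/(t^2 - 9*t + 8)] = 2*(-t^2 + 9*t + (2*t - 9)^2 - 8)/(t^2 - 9*t + 8)^3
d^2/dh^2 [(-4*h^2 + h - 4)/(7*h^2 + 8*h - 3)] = 2*(273*h^3 - 840*h^2 - 609*h - 352)/(343*h^6 + 1176*h^5 + 903*h^4 - 496*h^3 - 387*h^2 + 216*h - 27)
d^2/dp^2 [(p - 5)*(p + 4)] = 2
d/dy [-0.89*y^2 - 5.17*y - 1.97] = -1.78*y - 5.17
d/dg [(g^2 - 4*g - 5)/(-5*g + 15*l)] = (g^2 - 4*g + 2*(2 - g)*(g - 3*l) - 5)/(5*(g - 3*l)^2)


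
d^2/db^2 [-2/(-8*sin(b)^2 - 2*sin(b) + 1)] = 4*(-128*sin(b)^4 - 24*sin(b)^3 + 174*sin(b)^2 + 47*sin(b) + 12)/(8*sin(b)^2 + 2*sin(b) - 1)^3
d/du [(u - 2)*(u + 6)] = 2*u + 4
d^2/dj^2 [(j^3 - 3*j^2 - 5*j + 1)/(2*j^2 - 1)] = 2*(-18*j^3 - 6*j^2 - 27*j - 1)/(8*j^6 - 12*j^4 + 6*j^2 - 1)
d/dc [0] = 0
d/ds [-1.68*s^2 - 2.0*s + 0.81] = -3.36*s - 2.0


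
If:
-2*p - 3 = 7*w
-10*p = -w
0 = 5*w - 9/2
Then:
No Solution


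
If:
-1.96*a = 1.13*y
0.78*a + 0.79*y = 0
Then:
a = 0.00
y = 0.00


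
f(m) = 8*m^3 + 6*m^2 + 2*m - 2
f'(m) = 24*m^2 + 12*m + 2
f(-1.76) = -30.55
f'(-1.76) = 55.22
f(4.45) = 830.68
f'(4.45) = 530.66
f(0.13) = -1.62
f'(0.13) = 3.97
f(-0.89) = -4.67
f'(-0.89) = 10.33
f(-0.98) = -5.73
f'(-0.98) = 13.29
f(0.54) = 2.09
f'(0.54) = 15.48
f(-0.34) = -2.30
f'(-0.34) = 0.69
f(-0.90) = -4.77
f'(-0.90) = 10.64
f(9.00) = 6334.00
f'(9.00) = 2054.00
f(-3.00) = -170.00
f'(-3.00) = 182.00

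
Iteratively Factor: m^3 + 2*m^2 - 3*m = (m - 1)*(m^2 + 3*m) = (m - 1)*(m + 3)*(m)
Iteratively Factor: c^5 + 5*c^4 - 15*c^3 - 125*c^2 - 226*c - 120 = (c + 4)*(c^4 + c^3 - 19*c^2 - 49*c - 30) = (c + 1)*(c + 4)*(c^3 - 19*c - 30) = (c + 1)*(c + 3)*(c + 4)*(c^2 - 3*c - 10) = (c - 5)*(c + 1)*(c + 3)*(c + 4)*(c + 2)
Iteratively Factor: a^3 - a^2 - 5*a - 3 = (a + 1)*(a^2 - 2*a - 3) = (a - 3)*(a + 1)*(a + 1)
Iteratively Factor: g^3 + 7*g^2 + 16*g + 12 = (g + 3)*(g^2 + 4*g + 4) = (g + 2)*(g + 3)*(g + 2)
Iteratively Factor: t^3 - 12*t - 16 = (t - 4)*(t^2 + 4*t + 4) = (t - 4)*(t + 2)*(t + 2)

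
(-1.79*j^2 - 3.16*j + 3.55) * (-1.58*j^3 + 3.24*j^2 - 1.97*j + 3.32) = 2.8282*j^5 - 0.8068*j^4 - 12.3211*j^3 + 11.7844*j^2 - 17.4847*j + 11.786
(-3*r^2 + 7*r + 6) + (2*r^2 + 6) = -r^2 + 7*r + 12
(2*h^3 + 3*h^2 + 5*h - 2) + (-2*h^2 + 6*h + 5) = 2*h^3 + h^2 + 11*h + 3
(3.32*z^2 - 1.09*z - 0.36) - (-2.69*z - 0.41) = 3.32*z^2 + 1.6*z + 0.05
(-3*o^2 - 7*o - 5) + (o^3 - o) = o^3 - 3*o^2 - 8*o - 5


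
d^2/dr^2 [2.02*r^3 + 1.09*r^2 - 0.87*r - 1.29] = 12.12*r + 2.18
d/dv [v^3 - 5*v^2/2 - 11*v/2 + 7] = 3*v^2 - 5*v - 11/2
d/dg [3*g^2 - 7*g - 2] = 6*g - 7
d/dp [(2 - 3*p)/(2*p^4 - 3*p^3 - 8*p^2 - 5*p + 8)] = 2*(9*p^4 - 17*p^3 - 3*p^2 + 16*p - 7)/(4*p^8 - 12*p^7 - 23*p^6 + 28*p^5 + 126*p^4 + 32*p^3 - 103*p^2 - 80*p + 64)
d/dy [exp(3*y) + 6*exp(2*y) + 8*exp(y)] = (3*exp(2*y) + 12*exp(y) + 8)*exp(y)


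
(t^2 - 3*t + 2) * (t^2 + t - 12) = t^4 - 2*t^3 - 13*t^2 + 38*t - 24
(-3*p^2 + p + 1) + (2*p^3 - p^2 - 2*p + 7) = 2*p^3 - 4*p^2 - p + 8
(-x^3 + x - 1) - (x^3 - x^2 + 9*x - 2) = -2*x^3 + x^2 - 8*x + 1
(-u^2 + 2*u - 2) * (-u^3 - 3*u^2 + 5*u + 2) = u^5 + u^4 - 9*u^3 + 14*u^2 - 6*u - 4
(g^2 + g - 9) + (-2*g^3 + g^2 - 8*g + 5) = -2*g^3 + 2*g^2 - 7*g - 4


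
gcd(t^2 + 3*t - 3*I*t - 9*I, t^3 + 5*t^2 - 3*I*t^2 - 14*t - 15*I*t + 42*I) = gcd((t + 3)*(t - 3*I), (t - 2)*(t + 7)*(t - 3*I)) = t - 3*I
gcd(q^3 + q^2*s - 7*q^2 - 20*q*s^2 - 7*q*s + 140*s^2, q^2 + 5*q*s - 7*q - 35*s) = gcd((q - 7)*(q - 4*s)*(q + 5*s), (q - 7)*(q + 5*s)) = q^2 + 5*q*s - 7*q - 35*s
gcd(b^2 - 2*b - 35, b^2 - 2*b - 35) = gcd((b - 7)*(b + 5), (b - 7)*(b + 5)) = b^2 - 2*b - 35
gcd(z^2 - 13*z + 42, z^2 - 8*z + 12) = z - 6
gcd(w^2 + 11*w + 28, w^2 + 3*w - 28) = w + 7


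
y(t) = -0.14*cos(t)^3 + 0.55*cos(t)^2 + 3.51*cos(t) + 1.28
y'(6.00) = 1.17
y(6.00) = 5.03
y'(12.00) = 2.22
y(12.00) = 4.55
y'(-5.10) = -3.58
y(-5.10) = 2.68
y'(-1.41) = 3.63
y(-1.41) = 1.86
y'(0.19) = -0.79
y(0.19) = 5.12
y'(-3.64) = -1.06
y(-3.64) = -1.28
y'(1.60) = -3.48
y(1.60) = 1.18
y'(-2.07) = 2.53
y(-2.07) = -0.26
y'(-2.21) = 2.17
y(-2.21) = -0.59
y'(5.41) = 3.10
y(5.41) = 3.72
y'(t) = 0.42*sin(t)*cos(t)^2 - 1.1*sin(t)*cos(t) - 3.51*sin(t)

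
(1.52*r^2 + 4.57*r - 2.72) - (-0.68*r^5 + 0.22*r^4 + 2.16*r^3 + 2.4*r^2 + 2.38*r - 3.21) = 0.68*r^5 - 0.22*r^4 - 2.16*r^3 - 0.88*r^2 + 2.19*r + 0.49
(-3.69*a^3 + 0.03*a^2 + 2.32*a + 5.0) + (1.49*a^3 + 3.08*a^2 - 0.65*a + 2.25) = -2.2*a^3 + 3.11*a^2 + 1.67*a + 7.25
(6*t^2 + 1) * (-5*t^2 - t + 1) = -30*t^4 - 6*t^3 + t^2 - t + 1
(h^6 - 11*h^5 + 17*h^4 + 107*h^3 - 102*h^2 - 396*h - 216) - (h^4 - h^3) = h^6 - 11*h^5 + 16*h^4 + 108*h^3 - 102*h^2 - 396*h - 216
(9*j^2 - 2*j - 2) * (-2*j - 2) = -18*j^3 - 14*j^2 + 8*j + 4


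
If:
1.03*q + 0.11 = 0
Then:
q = -0.11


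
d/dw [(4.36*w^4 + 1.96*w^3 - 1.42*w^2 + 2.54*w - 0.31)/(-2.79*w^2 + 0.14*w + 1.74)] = (-24.3288*w^5 - 3.6372*w^4 + 30.8944*w^3 + 17.119*w^2 - 6.6714*w + 4.463)/(7.7841*w^4 - 0.7812*w^3 - 9.6896*w^2 + 0.4872*w + 3.0276)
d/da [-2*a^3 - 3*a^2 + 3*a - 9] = -6*a^2 - 6*a + 3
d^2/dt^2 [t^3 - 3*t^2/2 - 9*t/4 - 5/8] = 6*t - 3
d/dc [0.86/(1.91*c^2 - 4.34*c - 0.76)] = (3.7324 - 3.2852*c)/(-1.91*c^2 + 4.34*c + 0.76)^2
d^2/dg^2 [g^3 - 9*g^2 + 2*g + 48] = 6*g - 18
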